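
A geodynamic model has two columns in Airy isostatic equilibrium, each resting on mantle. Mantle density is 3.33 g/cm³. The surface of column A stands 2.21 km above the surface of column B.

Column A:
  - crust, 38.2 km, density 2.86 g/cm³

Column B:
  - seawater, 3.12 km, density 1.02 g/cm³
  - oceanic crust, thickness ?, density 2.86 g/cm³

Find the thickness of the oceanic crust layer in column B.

Take the compensation level at the base of the deeper column (depth z_c below the surface of column A) and equate Σ ρ_i t_i down to z_c; mantle fills any gap and the z_c terms cancel.
Column A: 38.2×2.86 + (z_c − 38.2)×3.33
Column B: 2.21×0 + 3.12×1.02 + x×2.86 + (z_c − 2.21 − 3.12 − x)×3.33
The z_c×3.33 term appears on both sides and cancels. Collect the known terms of each column as K = Σ(ρt)_known − 3.33 × (depth of known layers): K_A = 109.252 − 3.33×38.2 = −17.954; K_B = 3.1824 − 3.33×(2.21 + 3.12) = −14.5665.
Balance: K_A = K_B − x×(3.33 − 2.86), so x = (K_B − K_A)/(3.33 − 2.86) = 3.3875/0.47 = 7.21 km.

7.21 km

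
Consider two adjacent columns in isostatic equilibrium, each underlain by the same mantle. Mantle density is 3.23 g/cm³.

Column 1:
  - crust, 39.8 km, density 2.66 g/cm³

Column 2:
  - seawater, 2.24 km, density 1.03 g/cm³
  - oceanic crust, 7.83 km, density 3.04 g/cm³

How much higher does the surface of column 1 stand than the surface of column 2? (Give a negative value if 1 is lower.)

5.04 km

For any compensation level in the mantle, the mantle terms cancel and isostasy reduces to e = (Σt_1 − Σt_2) − (Σ(ρt)_1 − Σ(ρt)_2) / ρ_m.
Σt_1 = 39.8 km; Σt_2 = 10.07 km; Σ(ρt)_1 = 105.868; Σ(ρt)_2 = 26.1104 (in km·g/cm³).
e = (39.8 − 10.07) − (105.868 − 26.1104) / 3.23 = 5.04 km.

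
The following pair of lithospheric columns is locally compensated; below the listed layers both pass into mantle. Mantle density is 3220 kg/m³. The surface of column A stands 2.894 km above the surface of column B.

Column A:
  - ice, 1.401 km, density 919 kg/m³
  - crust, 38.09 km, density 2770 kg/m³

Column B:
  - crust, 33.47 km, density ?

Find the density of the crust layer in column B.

2890 kg/m³

Take the compensation level at the base of the deeper column (depth z_c below the surface of column A) and equate Σ ρ_i t_i down to z_c; mantle fills any gap and the z_c terms cancel.
Column A: 1.401×919 + 38.09×2770 + (z_c − 39.491)×3220
Column B: 2.894×0 + 33.47×ρ + (z_c − 2.894 − 33.47)×3220
The z_c×3220 term appears on both sides and cancels. Collect the known terms of each column as K = Σ(ρt)_known − 3220 × (depth of known layers): K_A = 106796.819 − 3220×39.491 = −20364.201; K_B = 0 − 3220×(2.894 + 33.47) = −117092.08.
Balance: K_A = K_B + 33.47×ρ, so ρ = (K_A − K_B)/33.47 = 96727.9/33.47 = 2890 kg/m³.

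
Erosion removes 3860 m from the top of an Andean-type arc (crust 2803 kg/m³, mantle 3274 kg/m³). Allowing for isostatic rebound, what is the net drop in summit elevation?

555 m

Rebound u = e ρ_c/ρ_m = 3860 m × 2803/3274 = 3305 m.
Net surface drop = e − u = 3860 m − 3305 m = e (ρ_m − ρ_c)/ρ_m = 555 m.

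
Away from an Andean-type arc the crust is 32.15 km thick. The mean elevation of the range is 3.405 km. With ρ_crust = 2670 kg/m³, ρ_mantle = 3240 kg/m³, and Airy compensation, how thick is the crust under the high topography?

51.5 km

Root depth r = h ρ_c / (ρ_m − ρ_c) = 3.405 km × 2670 / 570 = 15.95 km.
Total thickness = T + h + r = 32.15 km + 3.405 km + 15.95 km = 51.5 km.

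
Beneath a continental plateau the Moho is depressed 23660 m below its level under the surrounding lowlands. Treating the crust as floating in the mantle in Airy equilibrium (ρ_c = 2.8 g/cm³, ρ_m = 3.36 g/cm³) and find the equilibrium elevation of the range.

4730 m

For local isostatic compensation: ρ_c h = (ρ_m − ρ_c) r.
h = r (ρ_m − ρ_c) / ρ_c = 23660 m × (3.36 − 2.8) / 2.8 = 4730 m.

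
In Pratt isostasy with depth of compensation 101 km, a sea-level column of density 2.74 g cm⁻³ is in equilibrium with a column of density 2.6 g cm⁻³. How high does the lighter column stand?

ρ_ref D = ρ (D + h) → h = D (ρ_ref − ρ)/ρ.
h = 101 km × (2.74 − 2.6)/2.6 = 5.44 km.

5.44 km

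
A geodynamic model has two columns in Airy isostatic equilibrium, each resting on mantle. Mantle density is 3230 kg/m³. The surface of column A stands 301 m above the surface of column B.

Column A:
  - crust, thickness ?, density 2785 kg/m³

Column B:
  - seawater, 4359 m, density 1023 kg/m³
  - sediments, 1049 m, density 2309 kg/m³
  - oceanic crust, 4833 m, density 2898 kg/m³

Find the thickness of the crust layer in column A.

Take the compensation level at the base of the deeper column (depth z_c below the surface of column A) and equate Σ ρ_i t_i down to z_c; mantle fills any gap and the z_c terms cancel.
Column A: x×2785 + (z_c − 0 − x)×3230
Column B: 301×0 + 4359×1023 + 1049×2309 + 4833×2898 + (z_c − 301 − 10241)×3230
The z_c×3230 term appears on both sides and cancels. Collect the known terms of each column as K = Σ(ρt)_known − 3230 × (depth of known layers): K_A = 0 − 3230×0 = 0; K_B = 20887432 − 3230×(301 + 10241) = −13163228.
Balance: K_A − x×(3230 − 2785) = K_B, so x = (K_A − K_B)/(3230 − 2785) = 13163200/445 = 29600 m.

29600 m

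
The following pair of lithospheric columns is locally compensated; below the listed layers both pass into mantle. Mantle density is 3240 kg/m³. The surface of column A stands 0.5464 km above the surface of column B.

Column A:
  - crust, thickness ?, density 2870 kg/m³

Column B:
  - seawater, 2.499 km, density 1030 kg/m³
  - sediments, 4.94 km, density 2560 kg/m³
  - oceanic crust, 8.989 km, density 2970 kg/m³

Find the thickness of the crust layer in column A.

35.3 km

Take the compensation level at the base of the deeper column (depth z_c below the surface of column A) and equate Σ ρ_i t_i down to z_c; mantle fills any gap and the z_c terms cancel.
Column A: x×2870 + (z_c − 0 − x)×3240
Column B: 0.5464×0 + 2.499×1030 + 4.94×2560 + 8.989×2970 + (z_c − 0.5464 − 16.428)×3240
The z_c×3240 term appears on both sides and cancels. Collect the known terms of each column as K = Σ(ρt)_known − 3240 × (depth of known layers): K_A = 0 − 3240×0 = 0; K_B = 41917.7 − 3240×(0.5464 + 16.428) = −13079.356.
Balance: K_A − x×(3240 − 2870) = K_B, so x = (K_A − K_B)/(3240 − 2870) = 13079.4/370 = 35.3 km.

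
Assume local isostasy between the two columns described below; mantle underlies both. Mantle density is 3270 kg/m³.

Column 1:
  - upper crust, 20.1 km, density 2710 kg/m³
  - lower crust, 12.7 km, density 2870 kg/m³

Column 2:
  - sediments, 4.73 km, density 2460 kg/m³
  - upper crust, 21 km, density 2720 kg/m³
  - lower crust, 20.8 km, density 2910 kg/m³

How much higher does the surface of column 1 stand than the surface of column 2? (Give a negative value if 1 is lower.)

For any compensation level in the mantle, the mantle terms cancel and isostasy reduces to e = (Σt_1 − Σt_2) − (Σ(ρt)_1 − Σ(ρt)_2) / ρ_m.
Σt_1 = 32.8 km; Σt_2 = 46.53 km; Σ(ρt)_1 = 90920; Σ(ρt)_2 = 129283.8 (in km·kg/m³).
e = (32.8 − 46.53) − (90920 − 129283.8) / 3270 = −2 km.

−2 km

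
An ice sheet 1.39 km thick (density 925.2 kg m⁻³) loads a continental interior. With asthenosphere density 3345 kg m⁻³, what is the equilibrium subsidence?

0.384 km

Isostatic balance requires: the ice load ρ_ice t is balanced by mantle displaced below, ρ_m s.
s = t ρ_ice / ρ_m = 1.39 km × 925.2/3345 = 0.384 km.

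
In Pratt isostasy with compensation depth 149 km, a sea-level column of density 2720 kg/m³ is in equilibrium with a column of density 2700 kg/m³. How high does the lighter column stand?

ρ_ref D = ρ (D + h) → h = D (ρ_ref − ρ)/ρ.
h = 149 km × (2720 − 2700)/2700 = 1.1 km.

1.1 km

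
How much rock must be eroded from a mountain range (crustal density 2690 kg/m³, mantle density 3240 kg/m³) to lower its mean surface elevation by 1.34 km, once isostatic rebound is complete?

Net drop Δ = e − u = e − e ρ_c/ρ_m = e (ρ_m − ρ_c)/ρ_m.
e = Δ ρ_m/(ρ_m − ρ_c) = 1.34 km × 3240/550 = 7.89 km.

7.89 km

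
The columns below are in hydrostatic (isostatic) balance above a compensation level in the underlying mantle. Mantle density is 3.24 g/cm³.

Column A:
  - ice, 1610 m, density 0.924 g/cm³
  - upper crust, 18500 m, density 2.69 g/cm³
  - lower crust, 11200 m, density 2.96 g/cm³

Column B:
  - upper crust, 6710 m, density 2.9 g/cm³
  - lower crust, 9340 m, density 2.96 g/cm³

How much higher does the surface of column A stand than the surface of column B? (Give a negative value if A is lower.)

3750 m

For any compensation level in the mantle, the mantle terms cancel and isostasy reduces to e = (Σt_A − Σt_B) − (Σ(ρt)_A − Σ(ρt)_B) / ρ_m.
Σt_A = 31310 m; Σt_B = 16050 m; Σ(ρt)_A = 84404.64; Σ(ρt)_B = 47105.4 (in m·g/cm³).
e = (31310 − 16050) − (84404.64 − 47105.4) / 3.24 = 3750 m.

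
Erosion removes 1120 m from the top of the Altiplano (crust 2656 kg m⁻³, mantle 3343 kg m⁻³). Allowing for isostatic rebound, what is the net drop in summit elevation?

230 m

Rebound u = e ρ_c/ρ_m = 1120 m × 2656/3343 = 889.8 m.
Net surface drop = e − u = 1120 m − 889.8 m = e (ρ_m − ρ_c)/ρ_m = 230 m.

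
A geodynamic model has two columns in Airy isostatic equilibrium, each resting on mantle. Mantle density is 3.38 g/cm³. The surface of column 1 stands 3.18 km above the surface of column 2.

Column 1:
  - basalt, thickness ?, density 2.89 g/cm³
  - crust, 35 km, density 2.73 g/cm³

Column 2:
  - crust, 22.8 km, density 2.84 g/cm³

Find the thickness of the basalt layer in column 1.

0.633 km

Take the compensation level at the base of the deeper column (depth z_c below the surface of column 1) and equate Σ ρ_i t_i down to z_c; mantle fills any gap and the z_c terms cancel.
Column 1: x×2.89 + 35×2.73 + (z_c − 35 − x)×3.38
Column 2: 3.18×0 + 22.8×2.84 + (z_c − 3.18 − 22.8)×3.38
The z_c×3.38 term appears on both sides and cancels. Collect the known terms of each column as K = Σ(ρt)_known − 3.38 × (depth of known layers): K_1 = 95.55 − 3.38×35 = −22.75; K_2 = 64.752 − 3.38×(3.18 + 22.8) = −23.0604.
Balance: K_1 − x×(3.38 − 2.89) = K_2, so x = (K_1 − K_2)/(3.38 − 2.89) = 0.3104/0.49 = 0.633 km.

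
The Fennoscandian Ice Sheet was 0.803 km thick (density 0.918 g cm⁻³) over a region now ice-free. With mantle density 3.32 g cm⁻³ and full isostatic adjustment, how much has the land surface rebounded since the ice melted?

Removing the load lets mantle flow back in; uplift u satisfies ρ_ice t = ρ_m u.
u = t ρ_ice/ρ_m = 0.803 km × 0.918/3.32 = 0.222 km.

0.222 km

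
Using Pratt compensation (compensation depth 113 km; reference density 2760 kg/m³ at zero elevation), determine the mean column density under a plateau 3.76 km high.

Pratt balance: ρ_ref D = ρ (D + h).
ρ = ρ_ref D/(D + h) = 2760 × 113 km/(113 km + 3.76 km) = 2670 kg/m³.

2670 kg/m³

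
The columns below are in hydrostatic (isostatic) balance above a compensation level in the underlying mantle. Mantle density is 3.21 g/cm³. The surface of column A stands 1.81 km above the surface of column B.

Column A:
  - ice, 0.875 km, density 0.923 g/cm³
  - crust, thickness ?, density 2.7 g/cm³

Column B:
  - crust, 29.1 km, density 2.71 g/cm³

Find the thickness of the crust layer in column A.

Take the compensation level at the base of the deeper column (depth z_c below the surface of column A) and equate Σ ρ_i t_i down to z_c; mantle fills any gap and the z_c terms cancel.
Column A: 0.875×0.923 + x×2.7 + (z_c − 0.875 − x)×3.21
Column B: 1.81×0 + 29.1×2.71 + (z_c − 1.81 − 29.1)×3.21
The z_c×3.21 term appears on both sides and cancels. Collect the known terms of each column as K = Σ(ρt)_known − 3.21 × (depth of known layers): K_A = 0.807625 − 3.21×0.875 = −2.001125; K_B = 78.861 − 3.21×(1.81 + 29.1) = −20.3601.
Balance: K_A − x×(3.21 − 2.7) = K_B, so x = (K_A − K_B)/(3.21 − 2.7) = 18.359/0.51 = 36 km.

36 km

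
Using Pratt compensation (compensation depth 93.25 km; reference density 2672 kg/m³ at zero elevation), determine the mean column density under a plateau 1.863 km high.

2620 kg/m³

Pratt balance: ρ_ref D = ρ (D + h).
ρ = ρ_ref D/(D + h) = 2672 × 93.25 km/(93.25 km + 1.863 km) = 2620 kg/m³.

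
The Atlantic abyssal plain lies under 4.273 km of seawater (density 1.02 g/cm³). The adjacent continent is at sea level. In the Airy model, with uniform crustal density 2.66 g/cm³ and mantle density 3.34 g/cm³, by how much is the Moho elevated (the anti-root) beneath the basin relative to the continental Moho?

10.3 km

By Archimedes' principle applied to the lithosphere: replacing crust with seawater at the top is compensated by replacing crust with mantle at the base: d (ρ_c − ρ_w) = a (ρ_m − ρ_c).
a = d (ρ_c − ρ_w)/(ρ_m − ρ_c) = 4.273 km × 1.64/0.68 = 10.3 km.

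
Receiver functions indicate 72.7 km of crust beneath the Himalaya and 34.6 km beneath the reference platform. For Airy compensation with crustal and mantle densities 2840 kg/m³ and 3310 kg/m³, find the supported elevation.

Excess crust Δ = 72.7 km − 34.6 km = 38.1 km, split between elevation h and root r with h + r = Δ.
Airy balance ρ_c h = (ρ_m − ρ_c) r gives r = h ρ_c/(ρ_m − ρ_c), so h (1 + ρ_c/(ρ_m − ρ_c)) = Δ, i.e. h = Δ (ρ_m − ρ_c)/ρ_m.
h = 38.1 km × 470/3310 = 5.41 km.

5.41 km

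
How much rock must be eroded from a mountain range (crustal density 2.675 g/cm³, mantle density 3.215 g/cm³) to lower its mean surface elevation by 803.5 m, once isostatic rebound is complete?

Net drop Δ = e − u = e − e ρ_c/ρ_m = e (ρ_m − ρ_c)/ρ_m.
e = Δ ρ_m/(ρ_m − ρ_c) = 803.5 m × 3.215/0.54 = 4780 m.

4780 m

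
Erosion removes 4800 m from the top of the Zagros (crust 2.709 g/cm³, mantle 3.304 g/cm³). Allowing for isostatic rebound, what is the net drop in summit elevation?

Rebound u = e ρ_c/ρ_m = 4800 m × 2.709/3.304 = 3936 m.
Net surface drop = e − u = 4800 m − 3936 m = e (ρ_m − ρ_c)/ρ_m = 864 m.

864 m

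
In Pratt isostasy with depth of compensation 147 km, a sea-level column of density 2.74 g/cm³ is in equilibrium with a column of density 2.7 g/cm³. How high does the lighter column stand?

ρ_ref D = ρ (D + h) → h = D (ρ_ref − ρ)/ρ.
h = 147 km × (2.74 − 2.7)/2.7 = 2.18 km.

2.18 km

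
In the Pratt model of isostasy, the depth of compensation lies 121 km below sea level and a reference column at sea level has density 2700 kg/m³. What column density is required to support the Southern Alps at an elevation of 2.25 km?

Pratt balance: ρ_ref D = ρ (D + h).
ρ = ρ_ref D/(D + h) = 2700 × 121 km/(121 km + 2.25 km) = 2650 kg/m³.

2650 kg/m³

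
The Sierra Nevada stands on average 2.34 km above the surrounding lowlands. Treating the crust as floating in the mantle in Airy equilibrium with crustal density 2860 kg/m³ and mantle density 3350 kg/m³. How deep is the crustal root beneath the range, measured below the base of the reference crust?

13.7 km

Equating mass per unit area of the two columns: the weight of the topography is balanced by the buoyancy of the root, ρ_c h = (ρ_m − ρ_c) r.
r = h · ρ_c / (ρ_m − ρ_c) = 2.34 km × 2860 / (3350 − 2860) = 13.7 km.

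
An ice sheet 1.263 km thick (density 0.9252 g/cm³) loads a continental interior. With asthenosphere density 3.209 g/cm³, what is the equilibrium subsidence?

0.364 km

Isostatic balance requires: the ice load ρ_ice t is balanced by mantle displaced below, ρ_m s.
s = t ρ_ice / ρ_m = 1.263 km × 0.9252/3.209 = 0.364 km.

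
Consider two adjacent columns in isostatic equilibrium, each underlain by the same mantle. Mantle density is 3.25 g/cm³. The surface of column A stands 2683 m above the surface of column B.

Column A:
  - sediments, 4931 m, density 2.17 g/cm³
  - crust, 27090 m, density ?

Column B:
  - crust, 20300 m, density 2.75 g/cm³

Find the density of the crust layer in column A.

Take the compensation level at the base of the deeper column (depth z_c below the surface of column A) and equate Σ ρ_i t_i down to z_c; mantle fills any gap and the z_c terms cancel.
Column A: 4931×2.17 + 27090×ρ + (z_c − 32021)×3.25
Column B: 2683×0 + 20300×2.75 + (z_c − 2683 − 20300)×3.25
The z_c×3.25 term appears on both sides and cancels. Collect the known terms of each column as K = Σ(ρt)_known − 3.25 × (depth of known layers): K_A = 10700.27 − 3.25×32021 = −93367.98; K_B = 55825 − 3.25×(2683 + 20300) = −18869.75.
Balance: K_A + 27090×ρ = K_B, so ρ = (K_B − K_A)/27090 = 74498.2/27090 = 2.75 g/cm³.

2.75 g/cm³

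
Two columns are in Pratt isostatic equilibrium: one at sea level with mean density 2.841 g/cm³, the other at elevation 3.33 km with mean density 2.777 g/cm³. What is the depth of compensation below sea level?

144 km

ρ_ref D = ρ (D + h) → D (ρ_ref − ρ) = ρ h.
D = ρ h/(ρ_ref − ρ) = 2.777 × 3.33 km/(2.841 − 2.777) = 144 km.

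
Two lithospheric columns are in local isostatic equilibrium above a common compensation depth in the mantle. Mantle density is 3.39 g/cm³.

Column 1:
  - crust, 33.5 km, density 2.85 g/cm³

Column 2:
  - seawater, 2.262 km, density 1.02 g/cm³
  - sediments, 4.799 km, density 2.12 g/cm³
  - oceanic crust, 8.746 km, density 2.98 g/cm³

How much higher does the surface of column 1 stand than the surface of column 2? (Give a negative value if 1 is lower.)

For any compensation level in the mantle, the mantle terms cancel and isostasy reduces to e = (Σt_1 − Σt_2) − (Σ(ρt)_1 − Σ(ρt)_2) / ρ_m.
Σt_1 = 33.5 km; Σt_2 = 15.807 km; Σ(ρt)_1 = 95.475; Σ(ρt)_2 = 38.5442 (in km·g/cm³).
e = (33.5 − 15.807) − (95.475 − 38.5442) / 3.39 = 0.899 km.

0.899 km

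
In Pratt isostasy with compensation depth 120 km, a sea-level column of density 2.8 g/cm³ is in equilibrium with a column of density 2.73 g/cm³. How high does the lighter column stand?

ρ_ref D = ρ (D + h) → h = D (ρ_ref − ρ)/ρ.
h = 120 km × (2.8 − 2.73)/2.73 = 3.08 km.

3.08 km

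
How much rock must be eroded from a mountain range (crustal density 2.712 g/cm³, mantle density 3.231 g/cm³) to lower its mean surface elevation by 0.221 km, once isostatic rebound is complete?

Net drop Δ = e − u = e − e ρ_c/ρ_m = e (ρ_m − ρ_c)/ρ_m.
e = Δ ρ_m/(ρ_m − ρ_c) = 0.221 km × 3.231/0.519 = 1.38 km.

1.38 km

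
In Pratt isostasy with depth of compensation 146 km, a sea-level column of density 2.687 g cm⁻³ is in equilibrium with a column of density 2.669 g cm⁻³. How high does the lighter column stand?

ρ_ref D = ρ (D + h) → h = D (ρ_ref − ρ)/ρ.
h = 146 km × (2.687 − 2.669)/2.669 = 0.985 km.

0.985 km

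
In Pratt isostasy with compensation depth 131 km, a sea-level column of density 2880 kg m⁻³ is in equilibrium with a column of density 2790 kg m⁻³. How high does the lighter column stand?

4.23 km

ρ_ref D = ρ (D + h) → h = D (ρ_ref − ρ)/ρ.
h = 131 km × (2880 − 2790)/2790 = 4.23 km.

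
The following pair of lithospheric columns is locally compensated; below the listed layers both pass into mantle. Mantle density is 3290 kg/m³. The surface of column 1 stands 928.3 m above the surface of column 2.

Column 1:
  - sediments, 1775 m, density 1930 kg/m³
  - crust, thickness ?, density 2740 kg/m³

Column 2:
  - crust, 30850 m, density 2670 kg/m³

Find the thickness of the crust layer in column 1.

Take the compensation level at the base of the deeper column (depth z_c below the surface of column 1) and equate Σ ρ_i t_i down to z_c; mantle fills any gap and the z_c terms cancel.
Column 1: 1775×1930 + x×2740 + (z_c − 1775 − x)×3290
Column 2: 928.3×0 + 30850×2670 + (z_c − 928.3 − 30850)×3290
The z_c×3290 term appears on both sides and cancels. Collect the known terms of each column as K = Σ(ρt)_known − 3290 × (depth of known layers): K_1 = 3425750 − 3290×1775 = −2414000; K_2 = 82369500 − 3290×(928.3 + 30850) = −22181107.
Balance: K_1 − x×(3290 − 2740) = K_2, so x = (K_1 − K_2)/(3290 − 2740) = 19767100/550 = 35900 m.

35900 m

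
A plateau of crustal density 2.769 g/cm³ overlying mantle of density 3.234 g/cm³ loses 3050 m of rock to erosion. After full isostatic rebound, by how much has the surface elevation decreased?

Rebound u = e ρ_c/ρ_m = 3050 m × 2.769/3.234 = 2611 m.
Net surface drop = e − u = 3050 m − 2611 m = e (ρ_m − ρ_c)/ρ_m = 439 m.

439 m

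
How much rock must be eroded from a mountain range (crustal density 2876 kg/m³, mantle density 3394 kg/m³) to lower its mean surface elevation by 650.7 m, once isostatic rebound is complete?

4260 m

Net drop Δ = e − u = e − e ρ_c/ρ_m = e (ρ_m − ρ_c)/ρ_m.
e = Δ ρ_m/(ρ_m − ρ_c) = 650.7 m × 3394/518 = 4260 m.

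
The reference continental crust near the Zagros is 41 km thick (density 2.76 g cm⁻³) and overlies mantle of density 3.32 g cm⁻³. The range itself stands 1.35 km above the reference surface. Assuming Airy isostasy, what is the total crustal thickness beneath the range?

49 km

Root depth r = h ρ_c / (ρ_m − ρ_c) = 1.35 km × 2.76 / 0.56 = 6.654 km.
Total thickness = T + h + r = 41 km + 1.35 km + 6.654 km = 49 km.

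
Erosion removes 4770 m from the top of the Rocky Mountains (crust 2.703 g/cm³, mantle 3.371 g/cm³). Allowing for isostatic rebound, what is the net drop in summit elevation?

Rebound u = e ρ_c/ρ_m = 4770 m × 2.703/3.371 = 3825 m.
Net surface drop = e − u = 4770 m − 3825 m = e (ρ_m − ρ_c)/ρ_m = 945 m.

945 m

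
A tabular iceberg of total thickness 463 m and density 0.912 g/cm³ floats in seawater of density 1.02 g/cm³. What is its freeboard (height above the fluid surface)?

49 m

Floating equilibrium: submerged depth d = t ρ_obj/ρ_fluid = 463 m × 0.912/1.02 = 414 m.
Freeboard = t − d = 463 m − 414 m = 49 m.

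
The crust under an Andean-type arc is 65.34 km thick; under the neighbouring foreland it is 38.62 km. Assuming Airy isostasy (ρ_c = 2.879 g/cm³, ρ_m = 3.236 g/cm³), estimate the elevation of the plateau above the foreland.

Excess crust Δ = 65.34 km − 38.62 km = 26.72 km, split between elevation h and root r with h + r = Δ.
Airy balance ρ_c h = (ρ_m − ρ_c) r gives r = h ρ_c/(ρ_m − ρ_c), so h (1 + ρ_c/(ρ_m − ρ_c)) = Δ, i.e. h = Δ (ρ_m − ρ_c)/ρ_m.
h = 26.72 km × 0.357/3.236 = 2.95 km.

2.95 km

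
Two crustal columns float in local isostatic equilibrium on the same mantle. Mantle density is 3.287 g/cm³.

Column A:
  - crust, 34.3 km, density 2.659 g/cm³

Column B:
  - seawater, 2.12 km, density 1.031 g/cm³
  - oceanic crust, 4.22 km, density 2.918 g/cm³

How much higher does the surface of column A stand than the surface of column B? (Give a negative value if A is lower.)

4.62 km

For any compensation level in the mantle, the mantle terms cancel and isostasy reduces to e = (Σt_A − Σt_B) − (Σ(ρt)_A − Σ(ρt)_B) / ρ_m.
Σt_A = 34.3 km; Σt_B = 6.34 km; Σ(ρt)_A = 91.2037; Σ(ρt)_B = 14.49968 (in km·g/cm³).
e = (34.3 − 6.34) − (91.2037 − 14.49968) / 3.287 = 4.62 km.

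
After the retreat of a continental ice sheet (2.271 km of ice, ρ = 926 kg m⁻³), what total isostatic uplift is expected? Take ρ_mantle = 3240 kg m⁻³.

Removing the load lets mantle flow back in; uplift u satisfies ρ_ice t = ρ_m u.
u = t ρ_ice/ρ_m = 2.271 km × 926/3240 = 0.649 km.

0.649 km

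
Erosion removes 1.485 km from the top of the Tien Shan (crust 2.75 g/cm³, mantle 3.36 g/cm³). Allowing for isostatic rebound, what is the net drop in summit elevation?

0.27 km

Rebound u = e ρ_c/ρ_m = 1.485 km × 2.75/3.36 = 1.215 km.
Net surface drop = e − u = 1.485 km − 1.215 km = e (ρ_m − ρ_c)/ρ_m = 0.27 km.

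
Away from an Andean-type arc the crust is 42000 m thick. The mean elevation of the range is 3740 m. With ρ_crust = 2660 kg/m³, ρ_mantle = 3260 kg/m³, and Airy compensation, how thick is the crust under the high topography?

62300 m

Root depth r = h ρ_c / (ρ_m − ρ_c) = 3740 m × 2660 / 600 = 16580 m.
Total thickness = T + h + r = 42000 m + 3740 m + 16580 m = 62300 m.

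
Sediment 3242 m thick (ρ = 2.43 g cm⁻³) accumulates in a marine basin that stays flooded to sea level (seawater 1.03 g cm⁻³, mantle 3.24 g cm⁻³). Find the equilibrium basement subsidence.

Submarine loading: the sediment displaces seawater, and the subsidence is in turn flooded, so s (ρ_m − ρ_w) = t (ρ_sed − ρ_w).
s = 3242 m × (2.43 − 1.03) / (3.24 − 1.03) = 2050 m.

2050 m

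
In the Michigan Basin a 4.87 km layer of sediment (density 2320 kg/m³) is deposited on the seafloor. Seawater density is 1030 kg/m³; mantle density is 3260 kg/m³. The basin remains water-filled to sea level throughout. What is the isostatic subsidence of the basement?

Submarine loading: the sediment displaces seawater, and the subsidence is in turn flooded, so s (ρ_m − ρ_w) = t (ρ_sed − ρ_w).
s = 4.87 km × (2320 − 1030) / (3260 − 1030) = 2.82 km.

2.82 km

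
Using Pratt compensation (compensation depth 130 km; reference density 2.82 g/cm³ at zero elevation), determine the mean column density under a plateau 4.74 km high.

Pratt balance: ρ_ref D = ρ (D + h).
ρ = ρ_ref D/(D + h) = 2.82 × 130 km/(130 km + 4.74 km) = 2.72 g/cm³.

2.72 g/cm³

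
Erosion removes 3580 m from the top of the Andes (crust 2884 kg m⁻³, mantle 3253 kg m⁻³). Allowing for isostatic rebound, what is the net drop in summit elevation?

Rebound u = e ρ_c/ρ_m = 3580 m × 2884/3253 = 3174 m.
Net surface drop = e − u = 3580 m − 3174 m = e (ρ_m − ρ_c)/ρ_m = 406 m.

406 m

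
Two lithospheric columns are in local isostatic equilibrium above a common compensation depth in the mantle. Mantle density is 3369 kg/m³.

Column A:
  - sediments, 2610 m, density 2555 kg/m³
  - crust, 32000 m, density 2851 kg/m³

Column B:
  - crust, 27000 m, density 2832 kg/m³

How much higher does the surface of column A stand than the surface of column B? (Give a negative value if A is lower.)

For any compensation level in the mantle, the mantle terms cancel and isostasy reduces to e = (Σt_A − Σt_B) − (Σ(ρt)_A − Σ(ρt)_B) / ρ_m.
Σt_A = 34610 m; Σt_B = 27000 m; Σ(ρt)_A = 97900550; Σ(ρt)_B = 76464000 (in m·kg/m³).
e = (34610 − 27000) − (97900550 − 76464000) / 3369 = 1250 m.

1250 m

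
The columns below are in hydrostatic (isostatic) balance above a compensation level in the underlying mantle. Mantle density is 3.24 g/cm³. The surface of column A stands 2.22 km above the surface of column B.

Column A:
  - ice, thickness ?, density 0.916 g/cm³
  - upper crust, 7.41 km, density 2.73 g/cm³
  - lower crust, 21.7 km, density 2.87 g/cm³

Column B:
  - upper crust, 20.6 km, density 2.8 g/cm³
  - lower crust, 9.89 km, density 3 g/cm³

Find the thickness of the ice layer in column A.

2.94 km

Take the compensation level at the base of the deeper column (depth z_c below the surface of column A) and equate Σ ρ_i t_i down to z_c; mantle fills any gap and the z_c terms cancel.
Column A: x×0.916 + 7.41×2.73 + 21.7×2.87 + (z_c − 29.11 − x)×3.24
Column B: 2.22×0 + 20.6×2.8 + 9.89×3 + (z_c − 2.22 − 30.49)×3.24
The z_c×3.24 term appears on both sides and cancels. Collect the known terms of each column as K = Σ(ρt)_known − 3.24 × (depth of known layers): K_A = 82.5083 − 3.24×29.11 = −11.8081; K_B = 87.35 − 3.24×(2.22 + 30.49) = −18.6304.
Balance: K_A − x×(3.24 − 0.916) = K_B, so x = (K_A − K_B)/(3.24 − 0.916) = 6.8223/2.324 = 2.94 km.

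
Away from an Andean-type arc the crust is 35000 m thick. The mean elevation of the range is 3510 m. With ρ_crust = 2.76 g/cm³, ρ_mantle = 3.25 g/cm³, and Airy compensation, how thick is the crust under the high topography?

Root depth r = h ρ_c / (ρ_m − ρ_c) = 3510 m × 2.76 / 0.49 = 19770 m.
Total thickness = T + h + r = 35000 m + 3510 m + 19770 m = 58300 m.

58300 m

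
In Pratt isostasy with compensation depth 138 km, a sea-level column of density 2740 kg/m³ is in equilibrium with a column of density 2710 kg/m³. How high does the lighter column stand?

ρ_ref D = ρ (D + h) → h = D (ρ_ref − ρ)/ρ.
h = 138 km × (2740 − 2710)/2710 = 1.53 km.

1.53 km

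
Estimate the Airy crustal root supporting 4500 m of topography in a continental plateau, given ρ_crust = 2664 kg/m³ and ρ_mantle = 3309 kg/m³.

By Archimedes' principle applied to the lithosphere: the weight of the topography is balanced by the buoyancy of the root, ρ_c h = (ρ_m − ρ_c) r.
r = h · ρ_c / (ρ_m − ρ_c) = 4500 m × 2664 / (3309 − 2664) = 18600 m.

18600 m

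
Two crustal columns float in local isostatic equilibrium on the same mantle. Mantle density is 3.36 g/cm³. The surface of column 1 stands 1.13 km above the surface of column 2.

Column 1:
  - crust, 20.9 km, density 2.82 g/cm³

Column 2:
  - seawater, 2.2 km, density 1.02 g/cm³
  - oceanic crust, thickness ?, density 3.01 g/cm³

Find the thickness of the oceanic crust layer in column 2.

6.69 km

Take the compensation level at the base of the deeper column (depth z_c below the surface of column 1) and equate Σ ρ_i t_i down to z_c; mantle fills any gap and the z_c terms cancel.
Column 1: 20.9×2.82 + (z_c − 20.9)×3.36
Column 2: 1.13×0 + 2.2×1.02 + x×3.01 + (z_c − 1.13 − 2.2 − x)×3.36
The z_c×3.36 term appears on both sides and cancels. Collect the known terms of each column as K = Σ(ρt)_known − 3.36 × (depth of known layers): K_1 = 58.938 − 3.36×20.9 = −11.286; K_2 = 2.244 − 3.36×(1.13 + 2.2) = −8.9448.
Balance: K_1 = K_2 − x×(3.36 − 3.01), so x = (K_2 − K_1)/(3.36 − 3.01) = 2.3412/0.35 = 6.69 km.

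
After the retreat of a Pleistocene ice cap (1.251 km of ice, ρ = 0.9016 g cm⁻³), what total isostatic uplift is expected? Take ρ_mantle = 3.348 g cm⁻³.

0.337 km

Removing the load lets mantle flow back in; uplift u satisfies ρ_ice t = ρ_m u.
u = t ρ_ice/ρ_m = 1.251 km × 0.9016/3.348 = 0.337 km.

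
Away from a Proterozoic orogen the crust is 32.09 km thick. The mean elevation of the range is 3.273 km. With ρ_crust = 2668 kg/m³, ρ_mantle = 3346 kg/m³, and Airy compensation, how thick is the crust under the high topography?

48.2 km

Root depth r = h ρ_c / (ρ_m − ρ_c) = 3.273 km × 2668 / 678 = 12.88 km.
Total thickness = T + h + r = 32.09 km + 3.273 km + 12.88 km = 48.2 km.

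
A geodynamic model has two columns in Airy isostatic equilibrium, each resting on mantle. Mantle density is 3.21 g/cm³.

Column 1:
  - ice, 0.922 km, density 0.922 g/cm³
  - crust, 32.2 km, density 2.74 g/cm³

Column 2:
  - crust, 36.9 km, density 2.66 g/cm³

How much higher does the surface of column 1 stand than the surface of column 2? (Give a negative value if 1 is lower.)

For any compensation level in the mantle, the mantle terms cancel and isostasy reduces to e = (Σt_1 − Σt_2) − (Σ(ρt)_1 − Σ(ρt)_2) / ρ_m.
Σt_1 = 33.122 km; Σt_2 = 36.9 km; Σ(ρt)_1 = 89.078084; Σ(ρt)_2 = 98.154 (in km·g/cm³).
e = (33.122 − 36.9) − (89.078084 − 98.154) / 3.21 = −0.951 km.

−0.951 km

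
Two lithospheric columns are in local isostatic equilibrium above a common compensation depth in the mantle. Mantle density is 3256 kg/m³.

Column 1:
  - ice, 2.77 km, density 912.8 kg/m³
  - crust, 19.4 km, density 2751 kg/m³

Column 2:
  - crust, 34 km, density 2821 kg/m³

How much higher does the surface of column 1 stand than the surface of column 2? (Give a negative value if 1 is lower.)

For any compensation level in the mantle, the mantle terms cancel and isostasy reduces to e = (Σt_1 − Σt_2) − (Σ(ρt)_1 − Σ(ρt)_2) / ρ_m.
Σt_1 = 22.17 km; Σt_2 = 34 km; Σ(ρt)_1 = 55897.856; Σ(ρt)_2 = 95914 (in km·kg/m³).
e = (22.17 − 34) − (55897.856 − 95914) / 3256 = 0.46 km.

0.46 km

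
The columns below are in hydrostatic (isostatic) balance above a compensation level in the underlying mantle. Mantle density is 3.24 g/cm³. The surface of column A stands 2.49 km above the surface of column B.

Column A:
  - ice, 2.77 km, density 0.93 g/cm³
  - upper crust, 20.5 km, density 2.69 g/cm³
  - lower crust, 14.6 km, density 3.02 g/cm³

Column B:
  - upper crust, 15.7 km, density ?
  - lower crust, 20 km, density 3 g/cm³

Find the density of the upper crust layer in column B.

Take the compensation level at the base of the deeper column (depth z_c below the surface of column A) and equate Σ ρ_i t_i down to z_c; mantle fills any gap and the z_c terms cancel.
Column A: 2.77×0.93 + 20.5×2.69 + 14.6×3.02 + (z_c − 37.87)×3.24
Column B: 2.49×0 + 15.7×ρ + 20×3 + (z_c − 2.49 − 35.7)×3.24
The z_c×3.24 term appears on both sides and cancels. Collect the known terms of each column as K = Σ(ρt)_known − 3.24 × (depth of known layers): K_A = 101.8131 − 3.24×37.87 = −20.8857; K_B = 60 − 3.24×(2.49 + 35.7) = −63.7356.
Balance: K_A = K_B + 15.7×ρ, so ρ = (K_A − K_B)/15.7 = 42.8499/15.7 = 2.73 g/cm³.

2.73 g/cm³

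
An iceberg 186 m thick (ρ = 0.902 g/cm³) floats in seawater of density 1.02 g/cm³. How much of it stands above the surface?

21.5 m

Floating equilibrium: submerged depth d = t ρ_obj/ρ_fluid = 186 m × 0.902/1.02 = 164.5 m.
Freeboard = t − d = 186 m − 164.5 m = 21.5 m.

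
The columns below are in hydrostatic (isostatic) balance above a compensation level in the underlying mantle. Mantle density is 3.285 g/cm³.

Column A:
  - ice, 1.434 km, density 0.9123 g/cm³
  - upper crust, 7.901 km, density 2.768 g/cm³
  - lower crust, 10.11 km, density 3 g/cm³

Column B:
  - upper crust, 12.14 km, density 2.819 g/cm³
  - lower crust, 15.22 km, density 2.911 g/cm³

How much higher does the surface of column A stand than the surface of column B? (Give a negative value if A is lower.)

For any compensation level in the mantle, the mantle terms cancel and isostasy reduces to e = (Σt_A − Σt_B) − (Σ(ρt)_A − Σ(ρt)_B) / ρ_m.
Σt_A = 19.445 km; Σt_B = 27.36 km; Σ(ρt)_A = 53.5082062; Σ(ρt)_B = 78.52808 (in km·g/cm³).
e = (19.445 − 27.36) − (53.5082062 − 78.52808) / 3.285 = −0.299 km.

−0.299 km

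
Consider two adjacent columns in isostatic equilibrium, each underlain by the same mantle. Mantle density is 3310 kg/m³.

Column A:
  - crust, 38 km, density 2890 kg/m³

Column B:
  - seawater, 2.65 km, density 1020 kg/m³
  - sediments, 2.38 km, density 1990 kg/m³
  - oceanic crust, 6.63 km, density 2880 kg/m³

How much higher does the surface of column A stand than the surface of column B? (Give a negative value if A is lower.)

For any compensation level in the mantle, the mantle terms cancel and isostasy reduces to e = (Σt_A − Σt_B) − (Σ(ρt)_A − Σ(ρt)_B) / ρ_m.
Σt_A = 38 km; Σt_B = 11.66 km; Σ(ρt)_A = 109820; Σ(ρt)_B = 26533.6 (in km·kg/m³).
e = (38 − 11.66) − (109820 − 26533.6) / 3310 = 1.18 km.

1.18 km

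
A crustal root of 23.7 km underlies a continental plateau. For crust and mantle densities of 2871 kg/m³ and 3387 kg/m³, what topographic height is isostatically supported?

4.26 km

Isostatic balance requires: ρ_c h = (ρ_m − ρ_c) r.
h = r (ρ_m − ρ_c) / ρ_c = 23.7 km × (3387 − 2871) / 2871 = 4.26 km.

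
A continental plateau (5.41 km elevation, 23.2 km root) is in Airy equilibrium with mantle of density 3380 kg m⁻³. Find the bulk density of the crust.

ρ_c h = (ρ_m − ρ_c) r → ρ_c (h + r) = ρ_m r → ρ_c = ρ_m r / (h + r).
ρ_c = 3380 × 23.2 km / (5.41 km + 23.2 km) = 2740 kg m⁻³.

2740 kg m⁻³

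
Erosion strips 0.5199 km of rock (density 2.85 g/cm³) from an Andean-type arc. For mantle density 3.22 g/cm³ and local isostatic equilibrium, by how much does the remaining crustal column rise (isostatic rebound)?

Unloading: uplift u = e ρ_c/ρ_m = 0.5199 km × 2.85/3.22 = 0.46 km.

0.46 km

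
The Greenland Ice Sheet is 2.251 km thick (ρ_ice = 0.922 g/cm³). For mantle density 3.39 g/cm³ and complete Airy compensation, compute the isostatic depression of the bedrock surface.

0.612 km

For local isostatic compensation: the ice load ρ_ice t is balanced by mantle displaced below, ρ_m s.
s = t ρ_ice / ρ_m = 2.251 km × 0.922/3.39 = 0.612 km.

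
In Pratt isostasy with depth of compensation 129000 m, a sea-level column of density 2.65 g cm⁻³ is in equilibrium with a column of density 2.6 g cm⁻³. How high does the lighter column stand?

ρ_ref D = ρ (D + h) → h = D (ρ_ref − ρ)/ρ.
h = 129000 m × (2.65 − 2.6)/2.6 = 2480 m.

2480 m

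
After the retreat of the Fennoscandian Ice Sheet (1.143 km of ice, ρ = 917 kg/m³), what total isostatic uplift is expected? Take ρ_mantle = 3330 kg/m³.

Removing the load lets mantle flow back in; uplift u satisfies ρ_ice t = ρ_m u.
u = t ρ_ice/ρ_m = 1.143 km × 917/3330 = 0.315 km.

0.315 km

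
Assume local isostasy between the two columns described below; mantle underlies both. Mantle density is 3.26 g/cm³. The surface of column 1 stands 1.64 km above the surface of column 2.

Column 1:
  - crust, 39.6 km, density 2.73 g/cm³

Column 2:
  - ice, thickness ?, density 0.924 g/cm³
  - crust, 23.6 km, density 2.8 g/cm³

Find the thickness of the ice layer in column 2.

2.05 km

Take the compensation level at the base of the deeper column (depth z_c below the surface of column 1) and equate Σ ρ_i t_i down to z_c; mantle fills any gap and the z_c terms cancel.
Column 1: 39.6×2.73 + (z_c − 39.6)×3.26
Column 2: 1.64×0 + x×0.924 + 23.6×2.8 + (z_c − 1.64 − 23.6 − x)×3.26
The z_c×3.26 term appears on both sides and cancels. Collect the known terms of each column as K = Σ(ρt)_known − 3.26 × (depth of known layers): K_1 = 108.108 − 3.26×39.6 = −20.988; K_2 = 66.08 − 3.26×(1.64 + 23.6) = −16.2024.
Balance: K_1 = K_2 − x×(3.26 − 0.924), so x = (K_2 − K_1)/(3.26 − 0.924) = 4.7856/2.336 = 2.05 km.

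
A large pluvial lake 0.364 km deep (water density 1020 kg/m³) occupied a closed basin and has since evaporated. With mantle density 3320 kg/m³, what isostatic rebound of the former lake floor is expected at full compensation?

u = d ρ_w/ρ_m = 0.364 km × 1020/3320 = 0.112 km.

0.112 km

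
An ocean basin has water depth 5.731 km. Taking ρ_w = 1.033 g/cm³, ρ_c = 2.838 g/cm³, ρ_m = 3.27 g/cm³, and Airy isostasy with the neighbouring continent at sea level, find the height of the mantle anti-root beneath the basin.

In Airy isostatic equilibrium: replacing crust with seawater at the top is compensated by replacing crust with mantle at the base: d (ρ_c − ρ_w) = a (ρ_m − ρ_c).
a = d (ρ_c − ρ_w)/(ρ_m − ρ_c) = 5.731 km × 1.805/0.432 = 23.9 km.

23.9 km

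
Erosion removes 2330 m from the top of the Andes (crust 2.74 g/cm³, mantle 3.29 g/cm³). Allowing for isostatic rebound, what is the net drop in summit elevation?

390 m

Rebound u = e ρ_c/ρ_m = 2330 m × 2.74/3.29 = 1940 m.
Net surface drop = e − u = 2330 m − 1940 m = e (ρ_m − ρ_c)/ρ_m = 390 m.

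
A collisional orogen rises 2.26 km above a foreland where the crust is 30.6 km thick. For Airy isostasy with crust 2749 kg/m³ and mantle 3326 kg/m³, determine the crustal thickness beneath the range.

43.6 km

Root depth r = h ρ_c / (ρ_m − ρ_c) = 2.26 km × 2749 / 577 = 10.77 km.
Total thickness = T + h + r = 30.6 km + 2.26 km + 10.77 km = 43.6 km.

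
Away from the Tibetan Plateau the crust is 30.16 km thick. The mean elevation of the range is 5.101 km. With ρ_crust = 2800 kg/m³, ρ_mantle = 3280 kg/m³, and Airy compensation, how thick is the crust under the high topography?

65 km

Root depth r = h ρ_c / (ρ_m − ρ_c) = 5.101 km × 2800 / 480 = 29.76 km.
Total thickness = T + h + r = 30.16 km + 5.101 km + 29.76 km = 65 km.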